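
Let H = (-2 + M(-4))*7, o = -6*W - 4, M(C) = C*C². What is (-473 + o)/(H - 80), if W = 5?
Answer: 507/542 ≈ 0.93542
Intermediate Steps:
M(C) = C³
o = -34 (o = -6*5 - 4 = -30 - 4 = -34)
H = -462 (H = (-2 + (-4)³)*7 = (-2 - 64)*7 = -66*7 = -462)
(-473 + o)/(H - 80) = (-473 - 34)/(-462 - 80) = -507/(-542) = -507*(-1/542) = 507/542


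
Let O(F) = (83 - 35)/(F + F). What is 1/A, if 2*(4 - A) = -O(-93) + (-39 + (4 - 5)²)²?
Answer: -31/22262 ≈ -0.0013925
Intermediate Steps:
O(F) = 24/F (O(F) = 48/((2*F)) = 48*(1/(2*F)) = 24/F)
A = -22262/31 (A = 4 - (-24/(-93) + (-39 + (4 - 5)²)²)/2 = 4 - (-24*(-1)/93 + (-39 + (-1)²)²)/2 = 4 - (-1*(-8/31) + (-39 + 1)²)/2 = 4 - (8/31 + (-38)²)/2 = 4 - (8/31 + 1444)/2 = 4 - ½*44772/31 = 4 - 22386/31 = -22262/31 ≈ -718.13)
1/A = 1/(-22262/31) = -31/22262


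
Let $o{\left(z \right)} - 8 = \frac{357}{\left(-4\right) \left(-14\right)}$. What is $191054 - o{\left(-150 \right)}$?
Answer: $\frac{1528317}{8} \approx 1.9104 \cdot 10^{5}$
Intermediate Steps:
$o{\left(z \right)} = \frac{115}{8}$ ($o{\left(z \right)} = 8 + \frac{357}{\left(-4\right) \left(-14\right)} = 8 + \frac{357}{56} = 8 + 357 \cdot \frac{1}{56} = 8 + \frac{51}{8} = \frac{115}{8}$)
$191054 - o{\left(-150 \right)} = 191054 - \frac{115}{8} = \frac{1528317}{8}$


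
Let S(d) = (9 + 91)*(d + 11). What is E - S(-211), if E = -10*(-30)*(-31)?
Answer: 10700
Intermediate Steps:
S(d) = 1100 + 100*d (S(d) = 100*(11 + d) = 1100 + 100*d)
E = -9300 (E = 300*(-31) = -9300)
E - S(-211) = -9300 - (1100 + 100*(-211)) = -9300 - (1100 - 21100) = -9300 - 1*(-20000) = -9300 + 20000 = 10700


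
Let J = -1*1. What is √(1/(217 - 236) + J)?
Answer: 2*I*√95/19 ≈ 1.026*I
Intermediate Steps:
J = -1
√(1/(217 - 236) + J) = √(1/(217 - 236) - 1) = √(1/(-19) - 1) = √(-1/19 - 1) = √(-20/19) = 2*I*√95/19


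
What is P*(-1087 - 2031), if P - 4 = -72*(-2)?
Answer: -461464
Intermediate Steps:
P = 148 (P = 4 - 72*(-2) = 4 + 144 = 148)
P*(-1087 - 2031) = 148*(-1087 - 2031) = 148*(-3118) = -461464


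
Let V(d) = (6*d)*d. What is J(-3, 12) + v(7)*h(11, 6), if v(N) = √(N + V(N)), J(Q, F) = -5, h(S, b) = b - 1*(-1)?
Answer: -5 + 7*√301 ≈ 116.45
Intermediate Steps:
h(S, b) = 1 + b (h(S, b) = b + 1 = 1 + b)
V(d) = 6*d²
v(N) = √(N + 6*N²)
J(-3, 12) + v(7)*h(11, 6) = -5 + √(7*(1 + 6*7))*(1 + 6) = -5 + √(7*(1 + 42))*7 = -5 + √(7*43)*7 = -5 + √301*7 = -5 + 7*√301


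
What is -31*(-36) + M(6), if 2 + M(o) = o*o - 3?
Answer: 1147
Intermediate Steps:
M(o) = -5 + o**2 (M(o) = -2 + (o*o - 3) = -2 + (o**2 - 3) = -2 + (-3 + o**2) = -5 + o**2)
-31*(-36) + M(6) = -31*(-36) + (-5 + 6**2) = 1116 + (-5 + 36) = 1116 + 31 = 1147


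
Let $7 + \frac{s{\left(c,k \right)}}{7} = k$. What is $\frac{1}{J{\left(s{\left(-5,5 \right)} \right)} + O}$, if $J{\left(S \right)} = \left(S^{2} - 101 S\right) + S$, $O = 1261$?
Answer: $\frac{1}{2857} \approx 0.00035002$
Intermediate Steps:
$s{\left(c,k \right)} = -49 + 7 k$
$J{\left(S \right)} = S^{2} - 100 S$
$\frac{1}{J{\left(s{\left(-5,5 \right)} \right)} + O} = \frac{1}{\left(-49 + 7 \cdot 5\right) \left(-100 + \left(-49 + 7 \cdot 5\right)\right) + 1261} = \frac{1}{\left(-49 + 35\right) \left(-100 + \left(-49 + 35\right)\right) + 1261} = \frac{1}{- 14 \left(-100 - 14\right) + 1261} = \frac{1}{\left(-14\right) \left(-114\right) + 1261} = \frac{1}{1596 + 1261} = \frac{1}{2857}$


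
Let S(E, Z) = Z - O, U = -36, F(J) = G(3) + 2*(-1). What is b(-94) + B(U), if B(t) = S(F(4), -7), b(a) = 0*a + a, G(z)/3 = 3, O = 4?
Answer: -105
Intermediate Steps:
G(z) = 9 (G(z) = 3*3 = 9)
b(a) = a (b(a) = 0 + a = a)
F(J) = 7 (F(J) = 9 + 2*(-1) = 9 - 2 = 7)
S(E, Z) = -4 + Z (S(E, Z) = Z - 1*4 = Z - 4 = -4 + Z)
B(t) = -11 (B(t) = -4 - 7 = -11)
b(-94) + B(U) = -94 - 11 = -105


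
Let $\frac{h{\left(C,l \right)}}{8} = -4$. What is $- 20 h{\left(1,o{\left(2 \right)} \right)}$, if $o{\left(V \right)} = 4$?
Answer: $640$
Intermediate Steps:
$h{\left(C,l \right)} = -32$ ($h{\left(C,l \right)} = 8 \left(-4\right) = -32$)
$- 20 h{\left(1,o{\left(2 \right)} \right)} = \left(-20\right) \left(-32\right) = 640$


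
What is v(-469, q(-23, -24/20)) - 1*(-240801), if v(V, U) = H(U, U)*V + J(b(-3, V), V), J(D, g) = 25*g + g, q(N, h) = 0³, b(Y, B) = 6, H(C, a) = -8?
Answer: 232359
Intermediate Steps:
q(N, h) = 0
J(D, g) = 26*g
v(V, U) = 18*V (v(V, U) = -8*V + 26*V = 18*V)
v(-469, q(-23, -24/20)) - 1*(-240801) = 18*(-469) - 1*(-240801) = -8442 + 240801 = 232359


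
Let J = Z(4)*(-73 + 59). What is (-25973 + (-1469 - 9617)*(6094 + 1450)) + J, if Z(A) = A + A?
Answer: -83658869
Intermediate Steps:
Z(A) = 2*A
J = -112 (J = (2*4)*(-73 + 59) = 8*(-14) = -112)
(-25973 + (-1469 - 9617)*(6094 + 1450)) + J = (-25973 + (-1469 - 9617)*(6094 + 1450)) - 112 = (-25973 - 11086*7544) - 112 = (-25973 - 83632784) - 112 = -83658757 - 112 = -83658869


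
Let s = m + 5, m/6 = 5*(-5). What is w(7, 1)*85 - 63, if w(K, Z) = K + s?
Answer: -11793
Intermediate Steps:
m = -150 (m = 6*(5*(-5)) = 6*(-25) = -150)
s = -145 (s = -150 + 5 = -145)
w(K, Z) = -145 + K (w(K, Z) = K - 145 = -145 + K)
w(7, 1)*85 - 63 = (-145 + 7)*85 - 63 = -138*85 - 63 = -11730 - 63 = -11793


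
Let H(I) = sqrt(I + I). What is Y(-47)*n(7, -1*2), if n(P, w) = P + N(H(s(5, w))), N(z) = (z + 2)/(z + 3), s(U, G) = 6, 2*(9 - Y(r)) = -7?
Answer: 225/2 - 25*sqrt(3)/3 ≈ 98.066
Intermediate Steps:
Y(r) = 25/2 (Y(r) = 9 - 1/2*(-7) = 9 + 7/2 = 25/2)
H(I) = sqrt(2)*sqrt(I) (H(I) = sqrt(2*I) = sqrt(2)*sqrt(I))
N(z) = (2 + z)/(3 + z)
n(P, w) = P + (2 + 2*sqrt(3))/(3 + 2*sqrt(3)) (n(P, w) = P + (2 + sqrt(2)*sqrt(6))/(3 + sqrt(2)*sqrt(6)) = P + (2 + 2*sqrt(3))/(3 + 2*sqrt(3)))
Y(-47)*n(7, -1*2) = 25*(2 + 7 - 2*sqrt(3)/3)/2 = 25*(9 - 2*sqrt(3)/3)/2 = 225/2 - 25*sqrt(3)/3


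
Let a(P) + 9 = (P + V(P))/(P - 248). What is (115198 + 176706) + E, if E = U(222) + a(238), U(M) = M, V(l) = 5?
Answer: 2920927/10 ≈ 2.9209e+5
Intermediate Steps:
a(P) = -9 + (5 + P)/(-248 + P) (a(P) = -9 + (P + 5)/(P - 248) = -9 + (5 + P)/(-248 + P))
E = 1887/10 (E = 222 + (2237 - 8*238)/(-248 + 238) = 222 + (2237 - 1904)/(-10) = 222 - ⅒*333 = 222 - 333/10 = 1887/10 ≈ 188.70)
(115198 + 176706) + E = (115198 + 176706) + 1887/10 = 291904 + 1887/10 = 2920927/10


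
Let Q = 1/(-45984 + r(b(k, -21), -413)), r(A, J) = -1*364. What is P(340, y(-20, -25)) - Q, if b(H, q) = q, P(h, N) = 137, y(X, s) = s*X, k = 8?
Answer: 6349677/46348 ≈ 137.00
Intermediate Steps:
y(X, s) = X*s
r(A, J) = -364
Q = -1/46348 (Q = 1/(-45984 - 364) = 1/(-46348) = -1/46348 ≈ -2.1576e-5)
P(340, y(-20, -25)) - Q = 137 - 1*(-1/46348) = 137 + 1/46348 = 6349677/46348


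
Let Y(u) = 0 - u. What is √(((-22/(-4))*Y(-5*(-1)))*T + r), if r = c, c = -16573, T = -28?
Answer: I*√15803 ≈ 125.71*I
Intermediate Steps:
Y(u) = -u
r = -16573
√(((-22/(-4))*Y(-5*(-1)))*T + r) = √(((-22/(-4))*(-(-5)*(-1)))*(-28) - 16573) = √(((-22*(-¼))*(-1*5))*(-28) - 16573) = √(((11/2)*(-5))*(-28) - 16573) = √(-55/2*(-28) - 16573) = √(770 - 16573) = √(-15803) = I*√15803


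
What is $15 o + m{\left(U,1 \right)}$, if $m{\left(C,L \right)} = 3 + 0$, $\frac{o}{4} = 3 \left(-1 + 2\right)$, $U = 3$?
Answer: $183$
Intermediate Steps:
$o = 12$ ($o = 4 \cdot 3 \left(-1 + 2\right) = 4 \cdot 3 \cdot 1 = 4 \cdot 3 = 12$)
$m{\left(C,L \right)} = 3$
$15 o + m{\left(U,1 \right)} = 15 \cdot 12 + 3 = 180 + 3 = 183$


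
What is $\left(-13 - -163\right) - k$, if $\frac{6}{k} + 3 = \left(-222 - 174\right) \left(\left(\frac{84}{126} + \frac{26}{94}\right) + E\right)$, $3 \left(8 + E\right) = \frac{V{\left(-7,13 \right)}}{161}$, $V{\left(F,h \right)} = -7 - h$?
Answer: $\frac{1062340816}{7082373} \approx 150.0$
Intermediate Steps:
$E = - \frac{3884}{483}$ ($E = -8 + \frac{\left(-7 - 13\right) \frac{1}{161}}{3} = -8 + \frac{\left(-20\right) \frac{1}{161}}{3} = -8 + \frac{1}{3} \left(- \frac{20}{161}\right) = -8 - \frac{20}{483} = - \frac{3884}{483} \approx -8.0414$)
$k = \frac{15134}{7082373}$ ($k = \frac{6}{-3 + \left(-222 - 174\right) \left(\left(\frac{84}{126} + \frac{26}{94}\right) - \frac{3884}{483}\right)} = \frac{6}{-3 - 396 \left(\left(84 \cdot \frac{1}{126} + 26 \cdot \frac{1}{94}\right) - \frac{3884}{483}\right)} = \frac{6}{-3 - 396 \left(\left(\frac{2}{3} + \frac{13}{47}\right) - \frac{3884}{483}\right)} = \frac{6}{-3 - 396 \left(\frac{133}{141} - \frac{3884}{483}\right)} = \frac{6}{-3 - - \frac{21269820}{7567}} = \frac{6}{-3 + \frac{21269820}{7567}} = \frac{6}{\frac{21247119}{7567}} = 6 \cdot \frac{7567}{21247119} = \frac{15134}{7082373} \approx 0.0021369$)
$\left(-13 - -163\right) - k = \left(-13 - -163\right) - \frac{15134}{7082373} = \left(-13 + 163\right) - \frac{15134}{7082373} = 150 - \frac{15134}{7082373} = \frac{1062340816}{7082373}$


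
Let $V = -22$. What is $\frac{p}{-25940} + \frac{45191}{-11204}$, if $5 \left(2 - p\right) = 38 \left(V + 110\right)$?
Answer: $- \frac{1455979641}{363289700} \approx -4.0078$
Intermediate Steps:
$p = - \frac{3334}{5}$ ($p = 2 - \frac{38 \left(-22 + 110\right)}{5} = 2 - \frac{38 \cdot 88}{5} = 2 - \frac{3344}{5} = - \frac{3334}{5} \approx -666.8$)
$\frac{p}{-25940} + \frac{45191}{-11204} = - \frac{3334}{5 \left(-25940\right)} + \frac{45191}{-11204} = \left(- \frac{3334}{5}\right) \left(- \frac{1}{25940}\right) + 45191 \left(- \frac{1}{11204}\right) = \frac{1667}{64850} - \frac{45191}{11204} = - \frac{1455979641}{363289700}$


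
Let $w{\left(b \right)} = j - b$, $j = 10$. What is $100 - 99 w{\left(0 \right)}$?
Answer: $-890$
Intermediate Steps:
$w{\left(b \right)} = 10 - b$
$100 - 99 w{\left(0 \right)} = 100 - 99 \left(10 - 0\right) = 100 - 99 \left(10 + 0\right) = 100 - 990 = -890$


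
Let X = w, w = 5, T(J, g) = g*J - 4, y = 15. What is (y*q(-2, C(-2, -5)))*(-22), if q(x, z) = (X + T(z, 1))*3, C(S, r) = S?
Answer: 990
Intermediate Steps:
T(J, g) = -4 + J*g (T(J, g) = J*g - 4 = -4 + J*g)
X = 5
q(x, z) = 3 + 3*z (q(x, z) = (5 + (-4 + z*1))*3 = (5 + (-4 + z))*3 = (1 + z)*3 = 3 + 3*z)
(y*q(-2, C(-2, -5)))*(-22) = (15*(3 + 3*(-2)))*(-22) = (15*(3 - 6))*(-22) = (15*(-3))*(-22) = -45*(-22) = 990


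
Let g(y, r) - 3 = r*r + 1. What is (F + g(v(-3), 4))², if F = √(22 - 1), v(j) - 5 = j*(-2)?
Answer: (20 + √21)² ≈ 604.30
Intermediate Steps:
v(j) = 5 - 2*j (v(j) = 5 + j*(-2) = 5 - 2*j)
g(y, r) = 4 + r² (g(y, r) = 3 + (r*r + 1) = 3 + (r² + 1) = 3 + (1 + r²) = 4 + r²)
F = √21 ≈ 4.5826
(F + g(v(-3), 4))² = (√21 + (4 + 4²))² = (√21 + (4 + 16))² = (√21 + 20)² = (20 + √21)²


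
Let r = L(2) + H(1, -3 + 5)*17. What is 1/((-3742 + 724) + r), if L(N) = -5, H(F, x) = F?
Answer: -1/3006 ≈ -0.00033267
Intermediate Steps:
r = 12 (r = -5 + 1*17 = -5 + 17 = 12)
1/((-3742 + 724) + r) = 1/((-3742 + 724) + 12) = 1/(-3018 + 12) = 1/(-3006) = -1/3006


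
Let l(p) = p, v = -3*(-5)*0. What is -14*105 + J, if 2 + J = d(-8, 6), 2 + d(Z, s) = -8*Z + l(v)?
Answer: -1410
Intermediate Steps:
v = 0 (v = 15*0 = 0)
d(Z, s) = -2 - 8*Z (d(Z, s) = -2 + (-8*Z + 0) = -2 - 8*Z)
J = 60 (J = -2 + (-2 - 8*(-8)) = -2 + (-2 + 64) = -2 + 62 = 60)
-14*105 + J = -14*105 + 60 = -1470 + 60 = -1410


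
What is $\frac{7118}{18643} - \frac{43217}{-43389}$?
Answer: $\frac{1114537433}{808901127} \approx 1.3778$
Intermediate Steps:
$\frac{7118}{18643} - \frac{43217}{-43389} = 7118 \cdot \frac{1}{18643} - - \frac{43217}{43389} = \frac{7118}{18643} + \frac{43217}{43389} = \frac{1114537433}{808901127}$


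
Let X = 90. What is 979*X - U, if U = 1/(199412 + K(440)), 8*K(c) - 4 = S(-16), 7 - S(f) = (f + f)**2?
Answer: 140472275122/1594283 ≈ 88110.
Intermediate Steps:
S(f) = 7 - 4*f**2 (S(f) = 7 - (f + f)**2 = 7 - (2*f)**2 = 7 - 4*f**2)
K(c) = -1013/8 (K(c) = 1/2 + (7 - 4*(-16)**2)/8 = 1/2 + (7 - 4*256)/8 = 1/2 + (7 - 1024)/8 = 1/2 + (1/8)*(-1017) = 1/2 - 1017/8 = -1013/8)
U = 8/1594283 (U = 1/(199412 - 1013/8) = 1/(1594283/8) = 8/1594283 ≈ 5.0179e-6)
979*X - U = 979*90 - 1*8/1594283 = 88110 - 8/1594283 = 140472275122/1594283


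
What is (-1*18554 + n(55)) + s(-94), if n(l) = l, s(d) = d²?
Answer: -9663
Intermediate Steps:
(-1*18554 + n(55)) + s(-94) = (-1*18554 + 55) + (-94)² = (-18554 + 55) + 8836 = -18499 + 8836 = -9663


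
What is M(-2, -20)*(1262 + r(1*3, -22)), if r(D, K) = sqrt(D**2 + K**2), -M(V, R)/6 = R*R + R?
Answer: -2877360 - 2280*sqrt(493) ≈ -2.9280e+6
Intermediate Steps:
M(V, R) = -6*R - 6*R**2 (M(V, R) = -6*(R*R + R) = -6*(R**2 + R) = -6*(R + R**2) = -6*R - 6*R**2)
M(-2, -20)*(1262 + r(1*3, -22)) = (-6*(-20)*(1 - 20))*(1262 + sqrt((1*3)**2 + (-22)**2)) = (-6*(-20)*(-19))*(1262 + sqrt(3**2 + 484)) = -2280*(1262 + sqrt(9 + 484)) = -2280*(1262 + sqrt(493)) = -2877360 - 2280*sqrt(493)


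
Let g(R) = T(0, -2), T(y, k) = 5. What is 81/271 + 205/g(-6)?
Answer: 11192/271 ≈ 41.299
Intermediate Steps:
g(R) = 5
81/271 + 205/g(-6) = 81/271 + 205/5 = 81*(1/271) + 205*(1/5) = 81/271 + 41 = 11192/271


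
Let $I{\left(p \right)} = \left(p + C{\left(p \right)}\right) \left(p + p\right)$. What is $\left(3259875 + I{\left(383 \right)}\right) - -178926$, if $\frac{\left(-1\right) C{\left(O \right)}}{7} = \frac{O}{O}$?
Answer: $3726817$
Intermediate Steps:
$C{\left(O \right)} = -7$ ($C{\left(O \right)} = - 7 \frac{O}{O} = \left(-7\right) 1 = -7$)
$I{\left(p \right)} = 2 p \left(-7 + p\right)$ ($I{\left(p \right)} = \left(p - 7\right) \left(p + p\right) = \left(-7 + p\right) 2 p = 2 p \left(-7 + p\right)$)
$\left(3259875 + I{\left(383 \right)}\right) - -178926 = \left(3259875 + 2 \cdot 383 \left(-7 + 383\right)\right) - -178926 = \left(3259875 + 2 \cdot 383 \cdot 376\right) + \left(-114 + 179040\right) = \left(3259875 + 288016\right) + 178926 = 3547891 + 178926 = 3726817$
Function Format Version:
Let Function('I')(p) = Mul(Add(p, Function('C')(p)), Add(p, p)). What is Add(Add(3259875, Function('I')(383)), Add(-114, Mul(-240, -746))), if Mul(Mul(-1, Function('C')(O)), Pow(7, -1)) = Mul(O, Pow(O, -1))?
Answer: 3726817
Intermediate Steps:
Function('C')(O) = -7 (Function('C')(O) = Mul(-7, Mul(O, Pow(O, -1))) = Mul(-7, 1) = -7)
Function('I')(p) = Mul(2, p, Add(-7, p)) (Function('I')(p) = Mul(Add(p, -7), Add(p, p)) = Mul(Add(-7, p), Mul(2, p)) = Mul(2, p, Add(-7, p)))
Add(Add(3259875, Function('I')(383)), Add(-114, Mul(-240, -746))) = Add(Add(3259875, Mul(2, 383, Add(-7, 383))), Add(-114, Mul(-240, -746))) = Add(Add(3259875, Mul(2, 383, 376)), Add(-114, 179040)) = Add(Add(3259875, 288016), 178926) = Add(3547891, 178926) = 3726817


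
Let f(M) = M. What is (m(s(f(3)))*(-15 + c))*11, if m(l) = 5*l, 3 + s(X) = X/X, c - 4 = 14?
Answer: -330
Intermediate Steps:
c = 18 (c = 4 + 14 = 18)
s(X) = -2 (s(X) = -3 + X/X = -3 + 1 = -2)
(m(s(f(3)))*(-15 + c))*11 = ((5*(-2))*(-15 + 18))*11 = -10*3*11 = -30*11 = -330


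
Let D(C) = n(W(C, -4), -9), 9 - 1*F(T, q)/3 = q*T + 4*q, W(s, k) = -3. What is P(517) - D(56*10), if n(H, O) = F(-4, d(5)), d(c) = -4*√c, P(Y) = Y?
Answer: 490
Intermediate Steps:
F(T, q) = 27 - 12*q - 3*T*q (F(T, q) = 27 - 3*(q*T + 4*q) = 27 - 3*(T*q + 4*q) = 27 - 3*(4*q + T*q) = 27 + (-12*q - 3*T*q) = 27 - 12*q - 3*T*q)
n(H, O) = 27 (n(H, O) = 27 - (-48)*√5 - 3*(-4)*(-4*√5) = 27 + 48*√5 - 48*√5 = 27)
D(C) = 27
P(517) - D(56*10) = 517 - 1*27 = 517 - 27 = 490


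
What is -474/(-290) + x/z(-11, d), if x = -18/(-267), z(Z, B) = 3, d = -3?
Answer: 21383/12905 ≈ 1.6570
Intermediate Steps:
x = 6/89 (x = -18*(-1/267) = 6/89 ≈ 0.067416)
-474/(-290) + x/z(-11, d) = -474/(-290) + (6/89)/3 = -474*(-1/290) + (6/89)*(⅓) = 237/145 + 2/89 = 21383/12905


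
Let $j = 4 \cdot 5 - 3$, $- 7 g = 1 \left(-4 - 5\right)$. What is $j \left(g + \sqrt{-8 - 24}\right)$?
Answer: $\frac{153}{7} + 68 i \sqrt{2} \approx 21.857 + 96.167 i$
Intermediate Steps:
$g = \frac{9}{7}$ ($g = - \frac{1 \left(-4 - 5\right)}{7} = - \frac{1 \left(-9\right)}{7} = \left(- \frac{1}{7}\right) \left(-9\right) = \frac{9}{7} \approx 1.2857$)
$j = 17$ ($j = 20 - 3 = 17$)
$j \left(g + \sqrt{-8 - 24}\right) = 17 \left(\frac{9}{7} + \sqrt{-8 - 24}\right) = 17 \left(\frac{9}{7} + \sqrt{-32}\right) = 17 \left(\frac{9}{7} + 4 i \sqrt{2}\right) = \frac{153}{7} + 68 i \sqrt{2}$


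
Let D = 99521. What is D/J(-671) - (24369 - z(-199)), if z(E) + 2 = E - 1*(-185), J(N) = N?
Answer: -16461856/671 ≈ -24533.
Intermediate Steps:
z(E) = 183 + E (z(E) = -2 + (E - 1*(-185)) = -2 + (E + 185) = -2 + (185 + E) = 183 + E)
D/J(-671) - (24369 - z(-199)) = 99521/(-671) - (24369 - (183 - 199)) = 99521*(-1/671) - (24369 - 1*(-16)) = -99521/671 - (24369 + 16) = -99521/671 - 1*24385 = -99521/671 - 24385 = -16461856/671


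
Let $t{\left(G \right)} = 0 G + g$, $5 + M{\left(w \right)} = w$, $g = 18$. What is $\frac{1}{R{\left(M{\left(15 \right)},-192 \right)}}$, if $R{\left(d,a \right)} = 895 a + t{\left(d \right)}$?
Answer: $- \frac{1}{171822} \approx -5.82 \cdot 10^{-6}$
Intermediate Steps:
$M{\left(w \right)} = -5 + w$
$t{\left(G \right)} = 18$ ($t{\left(G \right)} = 0 G + 18 = 0 + 18 = 18$)
$R{\left(d,a \right)} = 18 + 895 a$ ($R{\left(d,a \right)} = 895 a + 18 = 18 + 895 a$)
$\frac{1}{R{\left(M{\left(15 \right)},-192 \right)}} = \frac{1}{18 + 895 \left(-192\right)} = \frac{1}{18 - 171840} = \frac{1}{-171822} = - \frac{1}{171822}$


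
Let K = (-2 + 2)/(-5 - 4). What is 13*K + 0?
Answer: 0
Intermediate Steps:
K = 0 (K = 0/(-9) = 0*(-⅑) = 0)
13*K + 0 = 13*0 + 0 = 0 + 0 = 0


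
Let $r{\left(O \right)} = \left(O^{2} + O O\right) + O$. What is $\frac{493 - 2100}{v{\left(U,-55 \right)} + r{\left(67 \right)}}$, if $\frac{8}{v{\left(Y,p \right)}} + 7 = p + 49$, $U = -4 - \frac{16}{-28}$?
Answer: $- \frac{20891}{117577} \approx -0.17768$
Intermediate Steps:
$U = - \frac{24}{7}$ ($U = -4 - - \frac{4}{7} = -4 + \frac{4}{7} = - \frac{24}{7} \approx -3.4286$)
$v{\left(Y,p \right)} = \frac{8}{42 + p}$ ($v{\left(Y,p \right)} = \frac{8}{-7 + \left(p + 49\right)} = \frac{8}{-7 + \left(49 + p\right)} = \frac{8}{42 + p}$)
$r{\left(O \right)} = O + 2 O^{2}$ ($r{\left(O \right)} = \left(O^{2} + O^{2}\right) + O = 2 O^{2} + O = O + 2 O^{2}$)
$\frac{493 - 2100}{v{\left(U,-55 \right)} + r{\left(67 \right)}} = \frac{493 - 2100}{\frac{8}{42 - 55} + 67 \left(1 + 2 \cdot 67\right)} = - \frac{1607}{\frac{8}{-13} + 67 \left(1 + 134\right)} = - \frac{1607}{8 \left(- \frac{1}{13}\right) + 67 \cdot 135} = - \frac{1607}{- \frac{8}{13} + 9045} = - \frac{1607}{\frac{117577}{13}} = \left(-1607\right) \frac{13}{117577} = - \frac{20891}{117577}$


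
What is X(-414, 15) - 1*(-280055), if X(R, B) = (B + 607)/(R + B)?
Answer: 111741323/399 ≈ 2.8005e+5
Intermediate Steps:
X(R, B) = (607 + B)/(B + R)
X(-414, 15) - 1*(-280055) = (607 + 15)/(15 - 414) - 1*(-280055) = 622/(-399) + 280055 = -1/399*622 + 280055 = -622/399 + 280055 = 111741323/399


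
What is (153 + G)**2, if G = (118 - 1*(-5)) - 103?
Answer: 29929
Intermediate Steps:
G = 20 (G = (118 + 5) - 103 = 123 - 103 = 20)
(153 + G)**2 = (153 + 20)**2 = 173**2 = 29929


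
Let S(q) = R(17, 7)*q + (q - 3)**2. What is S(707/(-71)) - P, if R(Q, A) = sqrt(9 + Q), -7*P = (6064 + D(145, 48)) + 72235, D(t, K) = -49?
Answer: 400383050/35287 - 707*sqrt(26)/71 ≈ 11296.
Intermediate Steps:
P = -78250/7 (P = -((6064 - 49) + 72235)/7 = -(6015 + 72235)/7 = -1/7*78250 = -78250/7 ≈ -11179.)
S(q) = (-3 + q)**2 + q*sqrt(26) (S(q) = sqrt(9 + 17)*q + (q - 3)**2 = sqrt(26)*q + (-3 + q)**2 = q*sqrt(26) + (-3 + q)**2 = (-3 + q)**2 + q*sqrt(26))
S(707/(-71)) - P = ((-3 + 707/(-71))**2 + (707/(-71))*sqrt(26)) - 1*(-78250/7) = ((-3 + 707*(-1/71))**2 + (707*(-1/71))*sqrt(26)) + 78250/7 = ((-3 - 707/71)**2 - 707*sqrt(26)/71) + 78250/7 = ((-920/71)**2 - 707*sqrt(26)/71) + 78250/7 = (846400/5041 - 707*sqrt(26)/71) + 78250/7 = 400383050/35287 - 707*sqrt(26)/71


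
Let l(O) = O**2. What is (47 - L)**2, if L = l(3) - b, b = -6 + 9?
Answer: 1681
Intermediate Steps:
b = 3
L = 6 (L = 3**2 - 1*3 = 9 - 3 = 6)
(47 - L)**2 = (47 - 1*6)**2 = (47 - 6)**2 = 41**2 = 1681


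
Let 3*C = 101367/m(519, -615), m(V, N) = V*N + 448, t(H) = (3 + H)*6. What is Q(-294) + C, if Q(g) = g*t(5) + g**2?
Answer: 23052300999/318737 ≈ 72324.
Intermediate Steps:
t(H) = 18 + 6*H
m(V, N) = 448 + N*V (m(V, N) = N*V + 448 = 448 + N*V)
Q(g) = g**2 + 48*g (Q(g) = g*(18 + 6*5) + g**2 = g*(18 + 30) + g**2 = g*48 + g**2 = 48*g + g**2 = g**2 + 48*g)
C = -33789/318737 (C = (101367/(448 - 615*519))/3 = (101367/(448 - 319185))/3 = (101367/(-318737))/3 = (101367*(-1/318737))/3 = (1/3)*(-101367/318737) = -33789/318737 ≈ -0.10601)
Q(-294) + C = -294*(48 - 294) - 33789/318737 = -294*(-246) - 33789/318737 = 72324 - 33789/318737 = 23052300999/318737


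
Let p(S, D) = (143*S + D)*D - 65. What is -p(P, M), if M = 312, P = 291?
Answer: -13080535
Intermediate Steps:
p(S, D) = -65 + D*(D + 143*S) (p(S, D) = (D + 143*S)*D - 65 = D*(D + 143*S) - 65 = -65 + D*(D + 143*S))
-p(P, M) = -(-65 + 312**2 + 143*312*291) = -(-65 + 97344 + 12983256) = -1*13080535 = -13080535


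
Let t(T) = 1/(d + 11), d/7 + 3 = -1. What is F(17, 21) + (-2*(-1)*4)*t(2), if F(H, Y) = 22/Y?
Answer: 206/357 ≈ 0.57703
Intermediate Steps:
d = -28 (d = -21 + 7*(-1) = -21 - 7 = -28)
t(T) = -1/17 (t(T) = 1/(-28 + 11) = 1/(-17) = -1/17)
F(17, 21) + (-2*(-1)*4)*t(2) = 22/21 + (-2*(-1)*4)*(-1/17) = 22*(1/21) + (2*4)*(-1/17) = 22/21 + 8*(-1/17) = 22/21 - 8/17 = 206/357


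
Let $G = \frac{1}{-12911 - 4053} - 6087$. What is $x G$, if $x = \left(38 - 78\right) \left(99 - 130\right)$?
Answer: $- \frac{32010559390}{4241} \approx -7.5479 \cdot 10^{6}$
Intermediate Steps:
$x = 1240$ ($x = \left(-40\right) \left(-31\right) = 1240$)
$G = - \frac{103259869}{16964}$ ($G = \frac{1}{-16964} - 6087 = - \frac{1}{16964} - 6087 = - \frac{103259869}{16964} \approx -6087.0$)
$x G = 1240 \left(- \frac{103259869}{16964}\right) = - \frac{32010559390}{4241}$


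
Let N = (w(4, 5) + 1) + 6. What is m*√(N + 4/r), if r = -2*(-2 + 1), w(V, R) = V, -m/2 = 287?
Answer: -574*√13 ≈ -2069.6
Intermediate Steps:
m = -574 (m = -2*287 = -574)
r = 2 (r = -2*(-1) = 2)
N = 11 (N = (4 + 1) + 6 = 5 + 6 = 11)
m*√(N + 4/r) = -574*√(11 + 4/2) = -574*√(11 + 4*(½)) = -574*√(11 + 2) = -574*√13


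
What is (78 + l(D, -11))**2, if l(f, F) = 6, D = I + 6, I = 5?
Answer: 7056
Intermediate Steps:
D = 11 (D = 5 + 6 = 11)
(78 + l(D, -11))**2 = (78 + 6)**2 = 84**2 = 7056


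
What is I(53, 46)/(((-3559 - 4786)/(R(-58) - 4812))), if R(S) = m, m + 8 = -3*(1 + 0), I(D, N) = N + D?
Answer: 477477/8345 ≈ 57.217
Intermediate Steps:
I(D, N) = D + N
m = -11 (m = -8 - 3*(1 + 0) = -8 - 3*1 = -8 - 3 = -11)
R(S) = -11
I(53, 46)/(((-3559 - 4786)/(R(-58) - 4812))) = (53 + 46)/(((-3559 - 4786)/(-11 - 4812))) = 99/((-8345/(-4823))) = 99/((-8345*(-1/4823))) = 99/(8345/4823) = 99*(4823/8345) = 477477/8345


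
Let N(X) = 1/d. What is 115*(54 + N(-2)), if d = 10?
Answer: 12443/2 ≈ 6221.5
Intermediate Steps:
N(X) = ⅒ (N(X) = 1/10 = ⅒)
115*(54 + N(-2)) = 115*(54 + ⅒) = 115*(541/10) = 12443/2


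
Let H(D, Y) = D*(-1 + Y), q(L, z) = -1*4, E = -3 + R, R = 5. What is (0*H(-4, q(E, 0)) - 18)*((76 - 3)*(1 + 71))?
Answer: -94608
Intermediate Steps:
E = 2 (E = -3 + 5 = 2)
q(L, z) = -4
(0*H(-4, q(E, 0)) - 18)*((76 - 3)*(1 + 71)) = (0*(-4*(-1 - 4)) - 18)*((76 - 3)*(1 + 71)) = (0*(-4*(-5)) - 18)*(73*72) = (0*20 - 18)*5256 = (0 - 18)*5256 = -18*5256 = -94608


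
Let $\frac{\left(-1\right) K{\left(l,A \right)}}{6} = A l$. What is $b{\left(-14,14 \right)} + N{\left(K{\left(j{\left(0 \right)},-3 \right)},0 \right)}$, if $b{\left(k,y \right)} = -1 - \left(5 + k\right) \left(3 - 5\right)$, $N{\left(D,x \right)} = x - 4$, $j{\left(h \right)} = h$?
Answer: $-23$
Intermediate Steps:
$K{\left(l,A \right)} = - 6 A l$
$N{\left(D,x \right)} = -4 + x$
$b{\left(k,y \right)} = 9 + 2 k$ ($b{\left(k,y \right)} = -1 - \left(5 + k\right) \left(-2\right) = -1 - \left(-10 - 2 k\right) = -1 + \left(10 + 2 k\right) = 9 + 2 k$)
$b{\left(-14,14 \right)} + N{\left(K{\left(j{\left(0 \right)},-3 \right)},0 \right)} = \left(9 + 2 \left(-14\right)\right) + \left(-4 + 0\right) = \left(9 - 28\right) - 4 = -19 - 4 = -23$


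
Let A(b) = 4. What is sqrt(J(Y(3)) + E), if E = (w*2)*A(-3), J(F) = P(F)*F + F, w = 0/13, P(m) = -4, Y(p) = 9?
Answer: 3*I*sqrt(3) ≈ 5.1962*I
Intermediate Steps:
w = 0 (w = 0*(1/13) = 0)
J(F) = -3*F (J(F) = -4*F + F = -3*F)
E = 0 (E = (0*2)*4 = 0*4 = 0)
sqrt(J(Y(3)) + E) = sqrt(-3*9 + 0) = sqrt(-27 + 0) = sqrt(-27) = 3*I*sqrt(3)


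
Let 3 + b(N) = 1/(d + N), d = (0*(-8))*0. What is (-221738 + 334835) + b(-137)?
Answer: 15493877/137 ≈ 1.1309e+5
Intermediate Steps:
d = 0 (d = 0*0 = 0)
b(N) = -3 + 1/N (b(N) = -3 + 1/(0 + N) = -3 + 1/N)
(-221738 + 334835) + b(-137) = (-221738 + 334835) + (-3 + 1/(-137)) = 113097 + (-3 - 1/137) = 113097 - 412/137 = 15493877/137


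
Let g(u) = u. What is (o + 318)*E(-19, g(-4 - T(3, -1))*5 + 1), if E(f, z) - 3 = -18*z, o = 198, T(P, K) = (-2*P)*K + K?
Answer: 410220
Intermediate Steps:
T(P, K) = K - 2*K*P (T(P, K) = -2*K*P + K = K - 2*K*P)
E(f, z) = 3 - 18*z
(o + 318)*E(-19, g(-4 - T(3, -1))*5 + 1) = (198 + 318)*(3 - 18*((-4 - (-1)*(1 - 2*3))*5 + 1)) = 516*(3 - 18*((-4 - (-1)*(1 - 6))*5 + 1)) = 516*(3 - 18*((-4 - (-1)*(-5))*5 + 1)) = 516*(3 - 18*((-4 - 1*5)*5 + 1)) = 516*(3 - 18*((-4 - 5)*5 + 1)) = 516*(3 - 18*(-9*5 + 1)) = 516*(3 - 18*(-45 + 1)) = 516*(3 - 18*(-44)) = 516*(3 + 792) = 516*795 = 410220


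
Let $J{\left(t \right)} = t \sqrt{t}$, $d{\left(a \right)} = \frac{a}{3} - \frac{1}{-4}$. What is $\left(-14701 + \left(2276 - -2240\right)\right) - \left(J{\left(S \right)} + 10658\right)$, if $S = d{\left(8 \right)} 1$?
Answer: $-20843 - \frac{35 \sqrt{105}}{72} \approx -20848.0$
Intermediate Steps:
$d{\left(a \right)} = \frac{1}{4} + \frac{a}{3}$ ($d{\left(a \right)} = a \frac{1}{3} - - \frac{1}{4} = \frac{a}{3} + \frac{1}{4} = \frac{1}{4} + \frac{a}{3}$)
$S = \frac{35}{12}$ ($S = \left(\frac{1}{4} + \frac{1}{3} \cdot 8\right) 1 = \left(\frac{1}{4} + \frac{8}{3}\right) 1 = \frac{35}{12} \cdot 1 = \frac{35}{12} \approx 2.9167$)
$J{\left(t \right)} = t^{\frac{3}{2}}$
$\left(-14701 + \left(2276 - -2240\right)\right) - \left(J{\left(S \right)} + 10658\right) = \left(-14701 + \left(2276 - -2240\right)\right) - \left(\left(\frac{35}{12}\right)^{\frac{3}{2}} + 10658\right) = \left(-14701 + \left(2276 + 2240\right)\right) - \left(\frac{35 \sqrt{105}}{72} + 10658\right) = \left(-14701 + 4516\right) - \left(10658 + \frac{35 \sqrt{105}}{72}\right) = -10185 - \left(10658 + \frac{35 \sqrt{105}}{72}\right) = -20843 - \frac{35 \sqrt{105}}{72}$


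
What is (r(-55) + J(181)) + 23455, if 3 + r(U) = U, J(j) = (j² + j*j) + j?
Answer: 89100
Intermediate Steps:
J(j) = j + 2*j² (J(j) = (j² + j²) + j = 2*j² + j = j + 2*j²)
r(U) = -3 + U
(r(-55) + J(181)) + 23455 = ((-3 - 55) + 181*(1 + 2*181)) + 23455 = (-58 + 181*(1 + 362)) + 23455 = (-58 + 181*363) + 23455 = (-58 + 65703) + 23455 = 65645 + 23455 = 89100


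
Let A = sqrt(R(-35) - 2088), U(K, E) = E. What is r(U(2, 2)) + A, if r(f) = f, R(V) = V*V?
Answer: 2 + I*sqrt(863) ≈ 2.0 + 29.377*I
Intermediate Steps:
R(V) = V**2
A = I*sqrt(863) (A = sqrt((-35)**2 - 2088) = sqrt(1225 - 2088) = sqrt(-863) = I*sqrt(863) ≈ 29.377*I)
r(U(2, 2)) + A = 2 + I*sqrt(863)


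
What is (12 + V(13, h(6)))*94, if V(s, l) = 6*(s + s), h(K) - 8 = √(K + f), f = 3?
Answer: 15792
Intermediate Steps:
h(K) = 8 + √(3 + K) (h(K) = 8 + √(K + 3) = 8 + √(3 + K))
V(s, l) = 12*s (V(s, l) = 6*(2*s) = 12*s)
(12 + V(13, h(6)))*94 = (12 + 12*13)*94 = (12 + 156)*94 = 168*94 = 15792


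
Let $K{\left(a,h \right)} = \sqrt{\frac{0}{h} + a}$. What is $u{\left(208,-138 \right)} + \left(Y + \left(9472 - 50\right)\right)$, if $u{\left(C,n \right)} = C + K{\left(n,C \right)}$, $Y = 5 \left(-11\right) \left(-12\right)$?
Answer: $10290 + i \sqrt{138} \approx 10290.0 + 11.747 i$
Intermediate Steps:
$K{\left(a,h \right)} = \sqrt{a}$ ($K{\left(a,h \right)} = \sqrt{0 + a} = \sqrt{a}$)
$Y = 660$ ($Y = \left(-55\right) \left(-12\right) = 660$)
$u{\left(C,n \right)} = C + \sqrt{n}$
$u{\left(208,-138 \right)} + \left(Y + \left(9472 - 50\right)\right) = \left(208 + \sqrt{-138}\right) + \left(660 + \left(9472 - 50\right)\right) = \left(208 + i \sqrt{138}\right) + \left(660 + \left(9472 - 50\right)\right) = \left(208 + i \sqrt{138}\right) + \left(660 + 9422\right) = \left(208 + i \sqrt{138}\right) + 10082 = 10290 + i \sqrt{138}$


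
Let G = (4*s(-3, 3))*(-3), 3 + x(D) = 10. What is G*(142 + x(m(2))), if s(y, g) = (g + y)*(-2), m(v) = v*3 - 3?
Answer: 0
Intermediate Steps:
m(v) = -3 + 3*v (m(v) = 3*v - 3 = -3 + 3*v)
s(y, g) = -2*g - 2*y
x(D) = 7 (x(D) = -3 + 10 = 7)
G = 0 (G = (4*(-2*3 - 2*(-3)))*(-3) = (4*(-6 + 6))*(-3) = (4*0)*(-3) = 0*(-3) = 0)
G*(142 + x(m(2))) = 0*(142 + 7) = 0*149 = 0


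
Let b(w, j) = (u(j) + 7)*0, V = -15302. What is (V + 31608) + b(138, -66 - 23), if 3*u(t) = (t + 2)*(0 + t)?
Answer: 16306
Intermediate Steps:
u(t) = t*(2 + t)/3 (u(t) = ((t + 2)*(0 + t))/3 = ((2 + t)*t)/3 = (t*(2 + t))/3 = t*(2 + t)/3)
b(w, j) = 0 (b(w, j) = (j*(2 + j)/3 + 7)*0 = (7 + j*(2 + j)/3)*0 = 0)
(V + 31608) + b(138, -66 - 23) = (-15302 + 31608) + 0 = 16306 + 0 = 16306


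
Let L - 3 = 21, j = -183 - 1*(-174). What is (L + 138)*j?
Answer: -1458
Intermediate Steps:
j = -9 (j = -183 + 174 = -9)
L = 24 (L = 3 + 21 = 24)
(L + 138)*j = (24 + 138)*(-9) = 162*(-9) = -1458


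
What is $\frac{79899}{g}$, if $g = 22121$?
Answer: $\frac{79899}{22121} \approx 3.6119$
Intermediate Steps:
$\frac{79899}{g} = \frac{79899}{22121}$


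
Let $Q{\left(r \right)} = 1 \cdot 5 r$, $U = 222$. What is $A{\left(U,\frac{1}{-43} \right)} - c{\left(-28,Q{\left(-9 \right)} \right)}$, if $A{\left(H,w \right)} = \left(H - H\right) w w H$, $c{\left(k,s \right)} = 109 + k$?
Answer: $-81$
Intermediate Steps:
$Q{\left(r \right)} = 5 r$
$A{\left(H,w \right)} = 0$ ($A{\left(H,w \right)} = 0 w H w = 0 H w = 0$)
$A{\left(U,\frac{1}{-43} \right)} - c{\left(-28,Q{\left(-9 \right)} \right)} = 0 - \left(109 - 28\right) = 0 - 81 = -81$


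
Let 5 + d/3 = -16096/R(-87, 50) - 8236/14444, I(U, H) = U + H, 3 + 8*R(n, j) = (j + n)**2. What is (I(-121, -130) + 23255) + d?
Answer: 55996378794/2466313 ≈ 22705.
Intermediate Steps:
R(n, j) = -3/8 + (j + n)**2/8
I(U, H) = H + U
d = -738685458/2466313 (d = -15 + 3*(-16096/(-3/8 + (50 - 87)**2/8) - 8236/14444) = -15 + 3*(-16096/(-3/8 + (1/8)*(-37)**2) - 8236*1/14444) = -15 + 3*(-16096/(-3/8 + (1/8)*1369) - 2059/3611) = -15 + 3*(-16096/(-3/8 + 1369/8) - 2059/3611) = -15 + 3*(-16096/683/4 - 2059/3611) = -15 + 3*(-16096*4/683 - 2059/3611) = -15 + 3*(-64384/683 - 2059/3611) = -15 + 3*(-233896921/2466313) = -15 - 701690763/2466313 = -738685458/2466313 ≈ -299.51)
(I(-121, -130) + 23255) + d = ((-130 - 121) + 23255) - 738685458/2466313 = (-251 + 23255) - 738685458/2466313 = 23004 - 738685458/2466313 = 55996378794/2466313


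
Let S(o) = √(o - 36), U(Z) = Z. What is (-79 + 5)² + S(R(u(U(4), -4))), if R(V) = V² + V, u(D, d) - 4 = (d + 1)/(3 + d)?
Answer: 5476 + 2*√5 ≈ 5480.5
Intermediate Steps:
u(D, d) = 4 + (1 + d)/(3 + d) (u(D, d) = 4 + (d + 1)/(3 + d) = 4 + (1 + d)/(3 + d))
R(V) = V + V²
S(o) = √(-36 + o)
(-79 + 5)² + S(R(u(U(4), -4))) = (-79 + 5)² + √(-36 + ((13 + 5*(-4))/(3 - 4))*(1 + (13 + 5*(-4))/(3 - 4))) = (-74)² + √(-36 + ((13 - 20)/(-1))*(1 + (13 - 20)/(-1))) = 5476 + √(-36 + (-1*(-7))*(1 - 1*(-7))) = 5476 + √(-36 + 7*(1 + 7)) = 5476 + √(-36 + 7*8) = 5476 + √(-36 + 56) = 5476 + √20 = 5476 + 2*√5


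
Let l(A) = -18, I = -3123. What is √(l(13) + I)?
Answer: 3*I*√349 ≈ 56.045*I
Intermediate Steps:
√(l(13) + I) = √(-18 - 3123) = √(-3141) = 3*I*√349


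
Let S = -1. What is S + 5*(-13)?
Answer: -66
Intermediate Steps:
S + 5*(-13) = -1 + 5*(-13) = -1 - 65 = -66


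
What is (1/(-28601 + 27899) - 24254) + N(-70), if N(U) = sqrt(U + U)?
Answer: -17026309/702 + 2*I*sqrt(35) ≈ -24254.0 + 11.832*I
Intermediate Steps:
N(U) = sqrt(2)*sqrt(U) (N(U) = sqrt(2*U) = sqrt(2)*sqrt(U))
(1/(-28601 + 27899) - 24254) + N(-70) = (1/(-28601 + 27899) - 24254) + sqrt(2)*sqrt(-70) = (1/(-702) - 24254) + sqrt(2)*(I*sqrt(70)) = (-1/702 - 24254) + 2*I*sqrt(35) = -17026309/702 + 2*I*sqrt(35)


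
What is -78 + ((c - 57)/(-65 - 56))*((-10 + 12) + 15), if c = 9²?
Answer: -9846/121 ≈ -81.372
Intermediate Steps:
c = 81
-78 + ((c - 57)/(-65 - 56))*((-10 + 12) + 15) = -78 + ((81 - 57)/(-65 - 56))*((-10 + 12) + 15) = -78 + (24/(-121))*(2 + 15) = -78 + (24*(-1/121))*17 = -78 - 24/121*17 = -78 - 408/121 = -9846/121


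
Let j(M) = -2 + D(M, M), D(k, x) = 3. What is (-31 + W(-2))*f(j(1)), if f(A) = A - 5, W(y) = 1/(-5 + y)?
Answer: 872/7 ≈ 124.57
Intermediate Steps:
j(M) = 1 (j(M) = -2 + 3 = 1)
f(A) = -5 + A
(-31 + W(-2))*f(j(1)) = (-31 + 1/(-5 - 2))*(-5 + 1) = (-31 + 1/(-7))*(-4) = (-31 - 1/7)*(-4) = -218/7*(-4) = 872/7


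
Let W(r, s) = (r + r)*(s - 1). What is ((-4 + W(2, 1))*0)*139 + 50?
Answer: 50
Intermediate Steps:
W(r, s) = 2*r*(-1 + s) (W(r, s) = (2*r)*(-1 + s) = 2*r*(-1 + s))
((-4 + W(2, 1))*0)*139 + 50 = ((-4 + 2*2*(-1 + 1))*0)*139 + 50 = ((-4 + 2*2*0)*0)*139 + 50 = ((-4 + 0)*0)*139 + 50 = -4*0*139 + 50 = 0*139 + 50 = 0 + 50 = 50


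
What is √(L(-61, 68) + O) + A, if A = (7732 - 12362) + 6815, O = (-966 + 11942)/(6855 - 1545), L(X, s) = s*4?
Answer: 2185 + 4*√13416010/885 ≈ 2201.6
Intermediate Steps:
L(X, s) = 4*s
O = 5488/2655 (O = 10976/5310 = 10976*(1/5310) = 5488/2655 ≈ 2.0670)
A = 2185 (A = -4630 + 6815 = 2185)
√(L(-61, 68) + O) + A = √(4*68 + 5488/2655) + 2185 = √(272 + 5488/2655) + 2185 = √(727648/2655) + 2185 = 4*√13416010/885 + 2185 = 2185 + 4*√13416010/885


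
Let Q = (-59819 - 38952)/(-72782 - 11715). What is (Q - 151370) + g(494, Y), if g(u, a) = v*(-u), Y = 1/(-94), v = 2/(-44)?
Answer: -140671462550/929467 ≈ -1.5135e+5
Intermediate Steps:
v = -1/22 (v = 2*(-1/44) = -1/22 ≈ -0.045455)
Y = -1/94 ≈ -0.010638
g(u, a) = u/22 (g(u, a) = -(-1)*u/22 = u/22)
Q = 98771/84497 (Q = -98771/(-84497) = -98771*(-1/84497) = 98771/84497 ≈ 1.1689)
(Q - 151370) + g(494, Y) = (98771/84497 - 151370) + (1/22)*494 = -12790212119/84497 + 247/11 = -140671462550/929467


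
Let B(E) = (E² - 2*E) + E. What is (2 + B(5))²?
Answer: 484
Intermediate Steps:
B(E) = E² - E
(2 + B(5))² = (2 + 5*(-1 + 5))² = (2 + 5*4)² = (2 + 20)² = 22² = 484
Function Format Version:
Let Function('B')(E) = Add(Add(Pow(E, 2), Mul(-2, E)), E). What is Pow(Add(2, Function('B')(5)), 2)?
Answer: 484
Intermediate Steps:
Function('B')(E) = Add(Pow(E, 2), Mul(-1, E))
Pow(Add(2, Function('B')(5)), 2) = Pow(Add(2, Mul(5, Add(-1, 5))), 2) = Pow(Add(2, Mul(5, 4)), 2) = Pow(Add(2, 20), 2) = Pow(22, 2) = 484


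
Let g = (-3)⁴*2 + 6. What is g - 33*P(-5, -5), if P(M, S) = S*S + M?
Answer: -492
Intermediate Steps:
g = 168 (g = 81*2 + 6 = 162 + 6 = 168)
P(M, S) = M + S² (P(M, S) = S² + M = M + S²)
g - 33*P(-5, -5) = 168 - 33*(-5 + (-5)²) = 168 - 33*(-5 + 25) = 168 - 33*20 = 168 - 660 = -492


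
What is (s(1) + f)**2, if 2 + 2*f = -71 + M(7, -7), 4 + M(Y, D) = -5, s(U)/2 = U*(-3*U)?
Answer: 2209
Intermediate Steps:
s(U) = -6*U**2 (s(U) = 2*(U*(-3*U)) = 2*(-3*U**2) = -6*U**2)
M(Y, D) = -9 (M(Y, D) = -4 - 5 = -9)
f = -41 (f = -1 + (-71 - 9)/2 = -1 + (1/2)*(-80) = -1 - 40 = -41)
(s(1) + f)**2 = (-6*1**2 - 41)**2 = (-6*1 - 41)**2 = (-6 - 41)**2 = (-47)**2 = 2209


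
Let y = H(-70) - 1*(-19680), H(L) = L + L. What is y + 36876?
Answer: 56416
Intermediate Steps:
H(L) = 2*L
y = 19540 (y = 2*(-70) - 1*(-19680) = -140 + 19680 = 19540)
y + 36876 = 19540 + 36876 = 56416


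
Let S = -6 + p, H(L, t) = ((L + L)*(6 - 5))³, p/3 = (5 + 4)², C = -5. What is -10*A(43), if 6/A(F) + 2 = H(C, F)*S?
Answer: 30/118501 ≈ 0.00025316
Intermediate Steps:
p = 243 (p = 3*(5 + 4)² = 3*9² = 3*81 = 243)
H(L, t) = 8*L³ (H(L, t) = ((2*L)*1)³ = (2*L)³ = 8*L³)
S = 237 (S = -6 + 243 = 237)
A(F) = -3/118501 (A(F) = 6/(-2 + (8*(-5)³)*237) = 6/(-2 + (8*(-125))*237) = 6/(-2 - 1000*237) = 6/(-2 - 237000) = 6/(-237002) = 6*(-1/237002) = -3/118501)
-10*A(43) = -10*(-3/118501) = 30/118501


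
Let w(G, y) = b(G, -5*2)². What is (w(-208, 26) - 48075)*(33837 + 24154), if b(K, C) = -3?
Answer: -2787395406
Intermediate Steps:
w(G, y) = 9 (w(G, y) = (-3)² = 9)
(w(-208, 26) - 48075)*(33837 + 24154) = (9 - 48075)*(33837 + 24154) = -48066*57991 = -2787395406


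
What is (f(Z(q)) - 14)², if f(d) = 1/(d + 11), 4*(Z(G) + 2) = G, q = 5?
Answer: 324900/1681 ≈ 193.28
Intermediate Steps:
Z(G) = -2 + G/4
f(d) = 1/(11 + d)
(f(Z(q)) - 14)² = (1/(11 + (-2 + (¼)*5)) - 14)² = (1/(11 + (-2 + 5/4)) - 14)² = (1/(11 - ¾) - 14)² = (1/(41/4) - 14)² = (4/41 - 14)² = (-570/41)² = 324900/1681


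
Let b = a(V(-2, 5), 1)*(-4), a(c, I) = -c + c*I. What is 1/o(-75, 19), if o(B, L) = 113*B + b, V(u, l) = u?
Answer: -1/8475 ≈ -0.00011799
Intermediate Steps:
a(c, I) = -c + I*c
b = 0 (b = -2*(-1 + 1)*(-4) = -2*0*(-4) = 0*(-4) = 0)
o(B, L) = 113*B (o(B, L) = 113*B + 0 = 113*B)
1/o(-75, 19) = 1/(113*(-75)) = 1/(-8475) = -1/8475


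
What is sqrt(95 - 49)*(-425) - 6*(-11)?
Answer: 66 - 425*sqrt(46) ≈ -2816.5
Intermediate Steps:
sqrt(95 - 49)*(-425) - 6*(-11) = sqrt(46)*(-425) + 66 = -425*sqrt(46) + 66 = 66 - 425*sqrt(46)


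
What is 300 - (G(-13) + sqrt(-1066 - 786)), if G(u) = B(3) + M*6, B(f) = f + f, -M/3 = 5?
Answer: 384 - 2*I*sqrt(463) ≈ 384.0 - 43.035*I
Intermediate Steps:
M = -15 (M = -3*5 = -15)
B(f) = 2*f
G(u) = -84 (G(u) = 2*3 - 15*6 = 6 - 90 = -84)
300 - (G(-13) + sqrt(-1066 - 786)) = 300 - (-84 + sqrt(-1066 - 786)) = 300 - (-84 + sqrt(-1852)) = 300 - (-84 + 2*I*sqrt(463)) = 300 + (84 - 2*I*sqrt(463)) = 384 - 2*I*sqrt(463)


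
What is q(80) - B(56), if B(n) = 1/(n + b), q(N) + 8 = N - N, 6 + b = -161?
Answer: -887/111 ≈ -7.9910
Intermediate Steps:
b = -167 (b = -6 - 161 = -167)
q(N) = -8 (q(N) = -8 + (N - N) = -8 + 0 = -8)
B(n) = 1/(-167 + n) (B(n) = 1/(n - 167) = 1/(-167 + n))
q(80) - B(56) = -8 - 1/(-167 + 56) = -8 - 1/(-111) = -8 - 1*(-1/111) = -8 + 1/111 = -887/111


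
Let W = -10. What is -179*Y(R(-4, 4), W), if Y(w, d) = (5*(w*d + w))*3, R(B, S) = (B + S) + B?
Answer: -96660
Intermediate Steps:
R(B, S) = S + 2*B
Y(w, d) = 15*w + 15*d*w (Y(w, d) = (5*(d*w + w))*3 = (5*(w + d*w))*3 = (5*w + 5*d*w)*3 = 15*w + 15*d*w)
-179*Y(R(-4, 4), W) = -2685*(4 + 2*(-4))*(1 - 10) = -2685*(4 - 8)*(-9) = -2685*(-4)*(-9) = -179*540 = -96660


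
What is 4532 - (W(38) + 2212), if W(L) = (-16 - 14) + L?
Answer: 2312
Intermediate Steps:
W(L) = -30 + L
4532 - (W(38) + 2212) = 4532 - ((-30 + 38) + 2212) = 4532 - (8 + 2212) = 4532 - 1*2220 = 4532 - 2220 = 2312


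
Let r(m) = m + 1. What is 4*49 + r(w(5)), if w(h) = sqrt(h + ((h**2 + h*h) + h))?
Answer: 197 + 2*sqrt(15) ≈ 204.75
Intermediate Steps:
w(h) = sqrt(2*h + 2*h**2) (w(h) = sqrt(h + ((h**2 + h**2) + h)) = sqrt(h + (2*h**2 + h)) = sqrt(h + (h + 2*h**2)) = sqrt(2*h + 2*h**2))
r(m) = 1 + m
4*49 + r(w(5)) = 4*49 + (1 + sqrt(2)*sqrt(5*(1 + 5))) = 196 + (1 + sqrt(2)*sqrt(5*6)) = 196 + (1 + sqrt(2)*sqrt(30)) = 196 + (1 + 2*sqrt(15)) = 197 + 2*sqrt(15)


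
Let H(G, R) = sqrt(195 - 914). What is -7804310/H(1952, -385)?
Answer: 7804310*I*sqrt(719)/719 ≈ 2.9105e+5*I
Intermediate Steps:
H(G, R) = I*sqrt(719) (H(G, R) = sqrt(-719) = I*sqrt(719))
-7804310/H(1952, -385) = -7804310*(-I*sqrt(719)/719) = -(-7804310)*I*sqrt(719)/719 = 7804310*I*sqrt(719)/719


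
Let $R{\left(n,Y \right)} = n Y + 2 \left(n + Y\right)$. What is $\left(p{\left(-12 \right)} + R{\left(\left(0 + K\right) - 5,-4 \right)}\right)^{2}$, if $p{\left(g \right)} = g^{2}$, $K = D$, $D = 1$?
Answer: $20736$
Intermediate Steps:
$K = 1$
$R{\left(n,Y \right)} = 2 Y + 2 n + Y n$ ($R{\left(n,Y \right)} = Y n + 2 \left(Y + n\right) = Y n + \left(2 Y + 2 n\right) = 2 Y + 2 n + Y n$)
$\left(p{\left(-12 \right)} + R{\left(\left(0 + K\right) - 5,-4 \right)}\right)^{2} = \left(\left(-12\right)^{2} + \left(2 \left(-4\right) + 2 \left(\left(0 + 1\right) - 5\right) - 4 \left(\left(0 + 1\right) - 5\right)\right)\right)^{2} = \left(144 - \left(8 + 2 \left(1 - 5\right)\right)\right)^{2} = \left(144 - 0\right)^{2} = \left(144 + 0\right)^{2} = 144^{2} = 20736$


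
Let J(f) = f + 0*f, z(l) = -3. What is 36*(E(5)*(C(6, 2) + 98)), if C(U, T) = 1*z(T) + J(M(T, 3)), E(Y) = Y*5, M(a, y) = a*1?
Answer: 87300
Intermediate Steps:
M(a, y) = a
E(Y) = 5*Y
J(f) = f (J(f) = f + 0 = f)
C(U, T) = -3 + T (C(U, T) = 1*(-3) + T = -3 + T)
36*(E(5)*(C(6, 2) + 98)) = 36*((5*5)*((-3 + 2) + 98)) = 36*(25*(-1 + 98)) = 36*(25*97) = 36*2425 = 87300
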